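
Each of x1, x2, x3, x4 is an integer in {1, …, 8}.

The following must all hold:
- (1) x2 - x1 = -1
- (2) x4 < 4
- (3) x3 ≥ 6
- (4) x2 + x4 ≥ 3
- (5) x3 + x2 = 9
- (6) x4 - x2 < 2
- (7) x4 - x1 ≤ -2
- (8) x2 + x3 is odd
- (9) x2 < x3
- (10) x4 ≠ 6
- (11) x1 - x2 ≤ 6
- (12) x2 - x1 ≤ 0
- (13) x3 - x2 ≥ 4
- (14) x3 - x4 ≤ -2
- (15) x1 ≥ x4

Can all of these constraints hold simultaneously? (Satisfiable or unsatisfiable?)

Constraints 7, 11, 13, and 14 give x2 − x1 ≥ -6, x1 − x4 ≥ 2, x4 − x3 ≥ 2, x3 − x2 ≥ 4.
Adding all 4 inequalities: the left sides telescope to 0, and the right sides sum to (-6) + 2 + 2 + 4 = 2. So 0 ≥ 2, which is false.

Unsatisfiable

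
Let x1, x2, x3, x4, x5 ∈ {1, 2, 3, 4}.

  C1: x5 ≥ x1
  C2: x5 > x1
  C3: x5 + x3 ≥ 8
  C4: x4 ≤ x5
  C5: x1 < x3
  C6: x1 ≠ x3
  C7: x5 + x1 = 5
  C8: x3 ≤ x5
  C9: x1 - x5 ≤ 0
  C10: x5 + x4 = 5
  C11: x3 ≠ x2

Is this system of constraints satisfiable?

One satisfying assignment is x1 = 1, x2 = 1, x3 = 4, x4 = 1, x5 = 4.
For the less obvious constraints — constraint 3: x5 + x3 = 8; constraint 7: x5 + x1 = 5 — and the others hold by inspection.

Satisfiable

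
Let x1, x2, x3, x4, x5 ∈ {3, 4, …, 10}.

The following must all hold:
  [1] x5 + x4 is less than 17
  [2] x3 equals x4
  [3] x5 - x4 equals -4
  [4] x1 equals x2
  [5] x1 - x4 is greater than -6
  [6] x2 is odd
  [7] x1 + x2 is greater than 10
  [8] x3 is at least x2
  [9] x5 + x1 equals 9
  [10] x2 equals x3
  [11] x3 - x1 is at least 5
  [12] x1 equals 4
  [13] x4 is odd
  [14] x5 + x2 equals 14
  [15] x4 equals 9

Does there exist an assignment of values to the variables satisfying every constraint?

Constraint 12 fixes x1 = 4 and constraint 15 fixes x4 = 9. Constraints 2, 4, and 10 give x1 = x2 = x3 = x4, so x1 = x4. But 4 ≠ 9 — contradiction.

Unsatisfiable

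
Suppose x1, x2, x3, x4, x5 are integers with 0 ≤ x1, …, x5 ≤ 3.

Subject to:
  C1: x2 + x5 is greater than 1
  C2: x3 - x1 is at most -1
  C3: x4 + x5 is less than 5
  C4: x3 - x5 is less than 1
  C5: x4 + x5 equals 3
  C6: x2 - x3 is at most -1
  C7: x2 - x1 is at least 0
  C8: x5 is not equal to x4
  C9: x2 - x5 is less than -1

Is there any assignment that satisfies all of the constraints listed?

Unsatisfiable

Constraints 2, 6, and 7 give x3 − x2 ≥ 1, x2 − x1 ≥ 0, x1 − x3 ≥ 1.
Adding all 3 inequalities: the left sides telescope to 0, and the right sides sum to 1 + 0 + 1 = 2. So 0 ≥ 2, which is false.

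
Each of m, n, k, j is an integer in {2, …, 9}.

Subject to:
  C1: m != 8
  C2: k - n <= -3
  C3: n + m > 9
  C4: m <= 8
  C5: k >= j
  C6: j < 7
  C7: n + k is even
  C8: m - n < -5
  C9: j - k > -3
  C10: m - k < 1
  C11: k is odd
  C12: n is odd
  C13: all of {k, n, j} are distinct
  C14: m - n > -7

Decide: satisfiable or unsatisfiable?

Satisfiable

Take m = 3, n = 9, k = 3, j = 2. Then constraint 2: k - n = -6; constraint 3: n + m = 12, and every other listed constraint is also met.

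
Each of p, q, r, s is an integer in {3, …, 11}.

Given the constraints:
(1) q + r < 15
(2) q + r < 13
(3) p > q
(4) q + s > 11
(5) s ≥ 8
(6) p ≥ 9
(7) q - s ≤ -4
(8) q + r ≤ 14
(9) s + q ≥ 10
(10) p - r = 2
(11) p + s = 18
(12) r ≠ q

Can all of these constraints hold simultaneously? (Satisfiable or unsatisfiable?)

Satisfiable

The assignment p = 10, q = 4, r = 8, s = 8 works:
  constraint 1 holds since q + r = 12.
  constraint 2 holds since q + r = 12.
The rest check out directly.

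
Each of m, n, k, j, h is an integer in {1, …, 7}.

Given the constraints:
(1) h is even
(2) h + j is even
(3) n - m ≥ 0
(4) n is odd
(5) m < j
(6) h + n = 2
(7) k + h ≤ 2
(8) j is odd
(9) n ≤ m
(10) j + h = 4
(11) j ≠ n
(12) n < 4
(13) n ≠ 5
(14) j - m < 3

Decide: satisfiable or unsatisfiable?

Constraint 1 makes h even and constraint 8 makes j odd, so h + j must be odd. Constraint 2 says h + j is even — contradiction.

Unsatisfiable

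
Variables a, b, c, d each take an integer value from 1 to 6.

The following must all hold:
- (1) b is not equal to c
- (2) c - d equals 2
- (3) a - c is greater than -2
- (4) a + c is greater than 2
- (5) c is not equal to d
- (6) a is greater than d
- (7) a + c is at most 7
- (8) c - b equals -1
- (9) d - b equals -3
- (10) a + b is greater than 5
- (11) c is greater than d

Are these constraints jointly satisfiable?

Setting (a, b, c, d) = (2, 4, 3, 1) satisfies everything: constraint 2: c - d = 2; constraint 3: a - c = -1, and the others follow.

Satisfiable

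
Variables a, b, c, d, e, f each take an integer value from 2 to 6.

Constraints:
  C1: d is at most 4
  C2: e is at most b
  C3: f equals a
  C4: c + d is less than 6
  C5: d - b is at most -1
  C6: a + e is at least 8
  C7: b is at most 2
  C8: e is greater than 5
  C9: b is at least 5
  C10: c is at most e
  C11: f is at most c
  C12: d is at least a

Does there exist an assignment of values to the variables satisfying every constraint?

Unsatisfiable

From constraints 1 and 12: a ≤ d ≤ 4. From constraints 2 and 7: e ≤ b ≤ 2. Hence a + e ≤ 6. But constraint 6 requires a + e ≥ 8, and 8 > 6. Contradiction.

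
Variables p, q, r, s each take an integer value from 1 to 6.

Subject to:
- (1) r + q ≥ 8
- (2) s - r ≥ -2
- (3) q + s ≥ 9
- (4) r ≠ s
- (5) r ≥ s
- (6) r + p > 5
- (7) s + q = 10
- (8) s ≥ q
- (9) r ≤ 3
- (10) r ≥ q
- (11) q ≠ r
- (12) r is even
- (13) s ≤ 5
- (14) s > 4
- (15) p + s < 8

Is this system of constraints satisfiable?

From constraint 13: s ≤ 5. From constraints 9 and 10: q ≤ r ≤ 3. Hence s + q ≤ 8. But constraint 7 requires s + q = 10, and 10 > 8. Contradiction.

Unsatisfiable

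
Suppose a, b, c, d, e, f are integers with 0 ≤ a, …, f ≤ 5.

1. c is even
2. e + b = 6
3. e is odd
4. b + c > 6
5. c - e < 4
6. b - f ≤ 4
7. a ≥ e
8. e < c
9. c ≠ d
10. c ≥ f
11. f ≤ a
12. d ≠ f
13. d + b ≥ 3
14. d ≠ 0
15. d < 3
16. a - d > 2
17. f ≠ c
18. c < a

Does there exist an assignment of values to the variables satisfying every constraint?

Take a = 5, b = 3, c = 4, d = 1, e = 3, f = 0. Then constraint 2: e + b = 6; constraint 4: b + c = 7; constraint 5: c - e = 1, and every other listed constraint is also met.

Satisfiable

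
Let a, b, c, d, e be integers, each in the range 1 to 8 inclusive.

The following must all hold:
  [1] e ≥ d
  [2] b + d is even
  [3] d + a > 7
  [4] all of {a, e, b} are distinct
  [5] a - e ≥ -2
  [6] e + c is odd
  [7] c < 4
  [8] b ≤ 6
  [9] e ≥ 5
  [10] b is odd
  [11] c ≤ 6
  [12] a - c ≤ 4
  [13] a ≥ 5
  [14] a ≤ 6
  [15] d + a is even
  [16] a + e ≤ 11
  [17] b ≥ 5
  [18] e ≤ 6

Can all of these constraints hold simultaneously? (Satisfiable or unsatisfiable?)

Constraints 8, 9, 13, 14, 17, and 18 confine each of a, e, b to the 2 values {5, 6}.
Constraint 4 requires all 3 of them to be distinct, but only 2 values are available — impossible by the pigeonhole principle.

Unsatisfiable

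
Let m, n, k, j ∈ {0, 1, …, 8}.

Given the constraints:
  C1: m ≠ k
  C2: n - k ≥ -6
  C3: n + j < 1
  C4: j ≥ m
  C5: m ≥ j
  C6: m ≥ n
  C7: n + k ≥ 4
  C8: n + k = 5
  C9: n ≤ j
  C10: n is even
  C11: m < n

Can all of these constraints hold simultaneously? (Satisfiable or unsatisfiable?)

Unsatisfiable

Constraints 5, 9, and 11 give n ≤ j, j ≤ m, m < n. Chaining: n ≤ j ≤ m < n, which forces n < n — impossible.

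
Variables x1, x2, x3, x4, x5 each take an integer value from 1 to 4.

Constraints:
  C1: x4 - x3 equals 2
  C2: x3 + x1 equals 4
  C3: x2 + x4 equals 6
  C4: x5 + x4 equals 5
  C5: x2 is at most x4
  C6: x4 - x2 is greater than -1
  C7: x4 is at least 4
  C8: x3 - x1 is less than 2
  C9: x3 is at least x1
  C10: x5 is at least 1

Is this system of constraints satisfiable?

Satisfiable

The assignment x1 = 2, x2 = 2, x3 = 2, x4 = 4, x5 = 1 works:
  constraint 1 holds since x4 - x3 = 2.
  constraint 2 holds since x3 + x1 = 4.
The rest check out directly.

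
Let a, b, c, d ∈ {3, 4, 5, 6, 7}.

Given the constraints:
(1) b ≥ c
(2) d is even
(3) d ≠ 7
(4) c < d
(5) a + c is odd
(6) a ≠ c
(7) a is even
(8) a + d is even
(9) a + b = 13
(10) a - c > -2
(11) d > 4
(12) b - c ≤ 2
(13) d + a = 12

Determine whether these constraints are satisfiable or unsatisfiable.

Satisfiable

The assignment a = 6, b = 7, c = 5, d = 6 works:
  constraint 9 holds since a + b = 13.
  constraint 10 holds since a - c = 1.
The rest check out directly.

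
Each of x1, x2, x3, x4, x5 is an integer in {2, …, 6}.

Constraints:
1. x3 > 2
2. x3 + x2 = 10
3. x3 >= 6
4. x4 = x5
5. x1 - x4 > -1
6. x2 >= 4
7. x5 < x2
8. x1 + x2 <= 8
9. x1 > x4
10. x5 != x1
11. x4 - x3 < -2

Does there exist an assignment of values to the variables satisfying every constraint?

Satisfiable

Setting (x1, x2, x3, x4, x5) = (4, 4, 6, 2, 2) satisfies everything: constraint 2: x3 + x2 = 10; constraint 5: x1 - x4 = 2; constraint 8: x1 + x2 = 8, and the others follow.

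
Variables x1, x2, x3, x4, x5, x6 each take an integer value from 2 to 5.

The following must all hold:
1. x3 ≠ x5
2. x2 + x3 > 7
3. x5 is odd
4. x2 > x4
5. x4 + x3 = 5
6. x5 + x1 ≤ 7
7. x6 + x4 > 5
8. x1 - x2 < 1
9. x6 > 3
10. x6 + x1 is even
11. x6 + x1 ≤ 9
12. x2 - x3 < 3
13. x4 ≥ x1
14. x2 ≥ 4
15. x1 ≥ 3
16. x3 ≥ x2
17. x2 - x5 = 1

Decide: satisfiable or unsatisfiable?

From constraints 13 and 15: x4 ≥ x1 ≥ 3. From constraints 14 and 16: x3 ≥ x2 ≥ 4. Hence x4 + x3 ≥ 7. But constraint 5 requires x4 + x3 = 5, and 5 < 7. Contradiction.

Unsatisfiable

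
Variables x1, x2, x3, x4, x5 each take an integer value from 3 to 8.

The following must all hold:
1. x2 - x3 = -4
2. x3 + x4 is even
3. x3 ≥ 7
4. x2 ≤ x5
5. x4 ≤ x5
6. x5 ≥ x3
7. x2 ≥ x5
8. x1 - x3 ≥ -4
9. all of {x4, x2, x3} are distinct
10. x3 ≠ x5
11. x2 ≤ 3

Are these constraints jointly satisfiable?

From constraints 3 and 6: x5 ≥ x3 and x3 ≥ 7, so x5 ≥ 7. From constraints 7 and 11: x5 ≤ x2 and x2 ≤ 3, so x5 ≤ 3. But 3 < 7, so no value of x5 works.

Unsatisfiable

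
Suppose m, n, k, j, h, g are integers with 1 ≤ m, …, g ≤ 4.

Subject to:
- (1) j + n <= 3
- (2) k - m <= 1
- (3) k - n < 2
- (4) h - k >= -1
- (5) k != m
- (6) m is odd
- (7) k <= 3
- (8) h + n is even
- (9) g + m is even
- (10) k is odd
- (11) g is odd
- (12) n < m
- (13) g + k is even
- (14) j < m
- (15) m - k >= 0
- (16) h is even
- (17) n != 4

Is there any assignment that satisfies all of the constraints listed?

Try m = 3, n = 2, k = 1, j = 1, h = 2, g = 1.
Check constraint 1: j + n = 3; constraint 2: k - m = -2; constraint 3: k - n = -1. The remaining constraints are straightforward to verify.

Satisfiable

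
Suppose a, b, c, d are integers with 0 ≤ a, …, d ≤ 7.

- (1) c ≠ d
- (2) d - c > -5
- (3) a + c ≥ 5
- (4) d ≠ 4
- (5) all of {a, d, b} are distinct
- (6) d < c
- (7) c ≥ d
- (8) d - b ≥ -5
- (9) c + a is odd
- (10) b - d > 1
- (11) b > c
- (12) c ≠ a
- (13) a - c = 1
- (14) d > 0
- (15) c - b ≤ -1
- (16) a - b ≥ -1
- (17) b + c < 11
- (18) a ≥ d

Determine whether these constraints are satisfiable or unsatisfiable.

Try a = 4, b = 5, c = 3, d = 1.
Check constraint 2: d - c = -2; constraint 3: a + c = 7; constraint 8: d - b = -4. The remaining constraints are straightforward to verify.

Satisfiable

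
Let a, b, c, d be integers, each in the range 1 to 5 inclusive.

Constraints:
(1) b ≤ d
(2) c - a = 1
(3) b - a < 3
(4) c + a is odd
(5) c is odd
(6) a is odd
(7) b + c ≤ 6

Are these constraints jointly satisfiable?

Unsatisfiable

Constraint 5 makes c odd and constraint 6 makes a odd, so c + a must be even. Constraint 4 says c + a is odd — contradiction.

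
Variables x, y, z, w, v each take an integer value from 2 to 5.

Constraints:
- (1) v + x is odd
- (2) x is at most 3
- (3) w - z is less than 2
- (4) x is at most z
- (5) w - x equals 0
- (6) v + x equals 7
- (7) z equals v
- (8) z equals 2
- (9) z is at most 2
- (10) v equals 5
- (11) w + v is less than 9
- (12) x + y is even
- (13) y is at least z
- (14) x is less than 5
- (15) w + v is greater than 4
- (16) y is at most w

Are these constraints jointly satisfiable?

Constraint 8 fixes z = 2 and constraint 10 fixes v = 5, but constraint 7 requires z = v. Since 2 ≠ 5, contradiction.

Unsatisfiable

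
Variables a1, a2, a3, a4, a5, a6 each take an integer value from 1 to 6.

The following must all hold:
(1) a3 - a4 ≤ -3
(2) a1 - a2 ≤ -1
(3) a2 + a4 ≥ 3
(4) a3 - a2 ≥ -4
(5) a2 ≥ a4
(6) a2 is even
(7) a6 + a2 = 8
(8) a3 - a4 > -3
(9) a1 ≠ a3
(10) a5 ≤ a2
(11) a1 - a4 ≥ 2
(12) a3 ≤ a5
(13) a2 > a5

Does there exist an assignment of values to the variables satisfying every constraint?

Unsatisfiable

Constraints 1, 2, 4, and 11 give a4 − a3 ≥ 3, a3 − a2 ≥ -4, a2 − a1 ≥ 1, a1 − a4 ≥ 2.
Adding all 4 inequalities: the left sides telescope to 0, and the right sides sum to 3 + (-4) + 1 + 2 = 2. So 0 ≥ 2, which is false.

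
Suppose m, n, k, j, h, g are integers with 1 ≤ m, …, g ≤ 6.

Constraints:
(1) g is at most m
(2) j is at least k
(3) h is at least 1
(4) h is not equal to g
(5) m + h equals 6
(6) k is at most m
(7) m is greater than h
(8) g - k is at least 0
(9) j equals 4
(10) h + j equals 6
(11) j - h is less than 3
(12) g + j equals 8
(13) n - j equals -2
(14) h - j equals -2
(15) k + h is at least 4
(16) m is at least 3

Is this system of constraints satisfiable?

Satisfiable

Take m = 4, n = 2, k = 4, j = 4, h = 2, g = 4. Then constraint 5: m + h = 6; constraint 8: g - k = 0; constraint 10: h + j = 6, and every other listed constraint is also met.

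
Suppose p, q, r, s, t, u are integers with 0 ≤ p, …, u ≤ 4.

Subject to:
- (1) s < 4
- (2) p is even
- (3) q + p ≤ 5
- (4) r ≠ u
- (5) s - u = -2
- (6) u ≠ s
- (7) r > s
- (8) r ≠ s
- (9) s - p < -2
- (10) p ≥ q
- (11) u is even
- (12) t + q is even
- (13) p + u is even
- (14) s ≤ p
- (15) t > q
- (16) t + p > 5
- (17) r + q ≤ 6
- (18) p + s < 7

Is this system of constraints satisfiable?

Try p = 4, q = 0, r = 3, s = 0, t = 2, u = 2.
Check constraint 3: q + p = 4; constraint 5: s - u = -2. The remaining constraints are straightforward to verify.

Satisfiable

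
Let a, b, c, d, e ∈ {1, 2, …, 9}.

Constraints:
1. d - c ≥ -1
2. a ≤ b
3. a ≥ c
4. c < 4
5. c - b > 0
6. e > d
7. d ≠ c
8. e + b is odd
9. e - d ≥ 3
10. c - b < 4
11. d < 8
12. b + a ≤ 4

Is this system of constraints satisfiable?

Unsatisfiable

Constraints 2, 3, and 5 give c ≤ a, a ≤ b, b < c. Chaining: c ≤ a ≤ b < c, which forces c < c — impossible.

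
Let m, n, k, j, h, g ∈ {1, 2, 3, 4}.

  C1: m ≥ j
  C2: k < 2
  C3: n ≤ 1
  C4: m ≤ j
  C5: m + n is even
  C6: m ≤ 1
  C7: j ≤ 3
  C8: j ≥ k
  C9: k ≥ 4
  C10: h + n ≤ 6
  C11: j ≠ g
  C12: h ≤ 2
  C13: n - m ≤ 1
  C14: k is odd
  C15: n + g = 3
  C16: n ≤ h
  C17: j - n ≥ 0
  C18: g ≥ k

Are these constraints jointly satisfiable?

Unsatisfiable

From constraints 8 and 9: j ≥ k and k ≥ 4, so j ≥ 4. From constraints 1 and 6: j ≤ m and m ≤ 1, so j ≤ 1. But 1 < 4, so no value of j works.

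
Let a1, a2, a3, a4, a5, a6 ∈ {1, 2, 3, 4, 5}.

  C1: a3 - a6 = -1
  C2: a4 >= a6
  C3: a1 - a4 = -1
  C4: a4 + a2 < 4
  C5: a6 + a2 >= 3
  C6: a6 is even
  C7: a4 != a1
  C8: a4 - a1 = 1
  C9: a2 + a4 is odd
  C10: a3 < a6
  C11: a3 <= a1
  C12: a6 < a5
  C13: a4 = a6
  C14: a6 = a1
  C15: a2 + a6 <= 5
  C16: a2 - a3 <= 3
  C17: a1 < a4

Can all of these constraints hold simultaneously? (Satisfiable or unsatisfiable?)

From constraints 13 and 14, a4 = a6 = a1, so a4 = a1. But constraint 7 says a4 ≠ a1. Contradiction.

Unsatisfiable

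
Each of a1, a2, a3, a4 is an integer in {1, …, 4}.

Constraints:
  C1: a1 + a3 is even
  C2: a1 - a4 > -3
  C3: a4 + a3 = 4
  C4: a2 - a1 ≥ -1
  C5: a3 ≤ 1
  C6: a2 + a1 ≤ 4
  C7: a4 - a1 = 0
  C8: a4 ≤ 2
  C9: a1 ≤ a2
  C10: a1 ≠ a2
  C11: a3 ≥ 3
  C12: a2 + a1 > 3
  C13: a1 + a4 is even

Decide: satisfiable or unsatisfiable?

From constraint 8: a4 ≤ 2. From constraint 5: a3 ≤ 1. Hence a4 + a3 ≤ 3. But constraint 3 requires a4 + a3 = 4, and 4 > 3. Contradiction.

Unsatisfiable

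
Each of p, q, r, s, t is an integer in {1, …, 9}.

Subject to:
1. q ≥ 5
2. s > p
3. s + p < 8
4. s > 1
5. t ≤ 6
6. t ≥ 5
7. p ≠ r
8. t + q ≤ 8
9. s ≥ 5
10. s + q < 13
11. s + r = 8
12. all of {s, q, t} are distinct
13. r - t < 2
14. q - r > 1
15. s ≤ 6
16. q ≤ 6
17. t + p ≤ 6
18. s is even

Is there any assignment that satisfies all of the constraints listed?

Constraints 1, 5, 6, 9, 15, and 16 confine each of s, q, t to the 2 values {5, 6}.
Constraint 12 requires all 3 of them to be distinct, but only 2 values are available — impossible by the pigeonhole principle.

Unsatisfiable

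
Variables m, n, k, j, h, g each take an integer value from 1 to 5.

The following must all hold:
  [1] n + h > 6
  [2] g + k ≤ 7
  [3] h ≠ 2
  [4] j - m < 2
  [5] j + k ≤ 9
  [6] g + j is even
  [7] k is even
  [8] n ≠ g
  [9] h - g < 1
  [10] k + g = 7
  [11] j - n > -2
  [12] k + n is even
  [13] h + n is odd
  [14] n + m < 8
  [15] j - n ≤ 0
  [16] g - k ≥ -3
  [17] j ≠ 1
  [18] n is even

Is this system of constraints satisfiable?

Take m = 3, n = 4, k = 4, j = 3, h = 3, g = 3. Then constraint 1: n + h = 7; constraint 2: g + k = 7; constraint 4: j - m = 0, and every other listed constraint is also met.

Satisfiable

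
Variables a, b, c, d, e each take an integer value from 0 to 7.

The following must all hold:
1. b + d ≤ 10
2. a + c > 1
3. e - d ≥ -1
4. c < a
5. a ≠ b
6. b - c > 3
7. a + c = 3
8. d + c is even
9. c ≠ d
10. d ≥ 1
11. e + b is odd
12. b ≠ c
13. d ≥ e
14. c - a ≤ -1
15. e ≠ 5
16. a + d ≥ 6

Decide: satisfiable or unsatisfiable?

Satisfiable

One satisfying assignment is a = 3, b = 4, c = 0, d = 4, e = 3.
For the less obvious constraints — constraint 1: b + d = 8; constraint 2: a + c = 3 — and the others hold by inspection.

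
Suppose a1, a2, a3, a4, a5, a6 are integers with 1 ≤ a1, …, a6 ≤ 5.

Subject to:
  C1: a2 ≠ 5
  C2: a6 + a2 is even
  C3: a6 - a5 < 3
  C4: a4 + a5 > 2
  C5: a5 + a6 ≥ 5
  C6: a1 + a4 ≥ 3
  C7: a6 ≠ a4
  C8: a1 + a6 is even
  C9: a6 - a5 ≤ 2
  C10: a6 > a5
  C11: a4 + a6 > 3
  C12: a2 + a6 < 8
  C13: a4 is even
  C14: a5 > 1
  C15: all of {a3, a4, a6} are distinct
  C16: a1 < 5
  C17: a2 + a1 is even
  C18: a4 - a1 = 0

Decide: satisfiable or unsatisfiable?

Setting (a1, a2, a3, a4, a5, a6) = (2, 2, 3, 2, 2, 4) satisfies everything: constraint 3: a6 - a5 = 2; constraint 4: a4 + a5 = 4; constraint 5: a5 + a6 = 6, and the others follow.

Satisfiable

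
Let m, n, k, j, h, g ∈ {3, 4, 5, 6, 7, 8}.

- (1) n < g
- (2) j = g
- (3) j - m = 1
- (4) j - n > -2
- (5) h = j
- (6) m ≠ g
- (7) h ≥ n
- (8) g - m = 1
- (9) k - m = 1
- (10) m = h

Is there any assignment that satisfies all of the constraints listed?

From constraints 2, 5, and 10, m = h = j = g, so m = g. But constraint 6 says m ≠ g. Contradiction.

Unsatisfiable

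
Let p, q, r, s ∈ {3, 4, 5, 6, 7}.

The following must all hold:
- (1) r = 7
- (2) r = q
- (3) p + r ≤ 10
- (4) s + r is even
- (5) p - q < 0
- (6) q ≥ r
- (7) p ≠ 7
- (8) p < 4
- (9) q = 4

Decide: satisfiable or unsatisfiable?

Constraint 1 fixes r = 7 and constraint 9 fixes q = 4, but constraint 2 requires r = q. Since 7 ≠ 4, contradiction.

Unsatisfiable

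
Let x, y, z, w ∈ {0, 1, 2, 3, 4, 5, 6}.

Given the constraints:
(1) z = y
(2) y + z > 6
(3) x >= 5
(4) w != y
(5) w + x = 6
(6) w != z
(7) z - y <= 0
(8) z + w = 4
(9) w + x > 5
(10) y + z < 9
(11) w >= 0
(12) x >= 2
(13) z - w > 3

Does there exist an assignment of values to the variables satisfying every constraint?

Satisfiable

Setting (x, y, z, w) = (6, 4, 4, 0) satisfies everything: constraint 2: y + z = 8; constraint 5: w + x = 6, and the others follow.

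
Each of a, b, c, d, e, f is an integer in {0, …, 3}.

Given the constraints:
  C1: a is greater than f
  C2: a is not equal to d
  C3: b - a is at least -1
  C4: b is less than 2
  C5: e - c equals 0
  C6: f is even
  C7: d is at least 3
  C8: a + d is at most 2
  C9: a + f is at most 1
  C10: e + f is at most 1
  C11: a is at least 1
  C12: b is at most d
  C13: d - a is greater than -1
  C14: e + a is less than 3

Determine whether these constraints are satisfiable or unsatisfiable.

From constraint 11: a ≥ 1. From constraint 7: d ≥ 3. Hence a + d ≥ 4. But constraint 8 requires a + d ≤ 2, and 2 < 4. Contradiction.

Unsatisfiable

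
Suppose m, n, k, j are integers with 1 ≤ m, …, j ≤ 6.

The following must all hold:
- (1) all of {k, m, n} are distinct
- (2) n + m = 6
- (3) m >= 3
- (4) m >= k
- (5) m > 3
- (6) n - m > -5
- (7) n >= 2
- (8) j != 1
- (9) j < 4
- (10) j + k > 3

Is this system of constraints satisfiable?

The assignment m = 4, n = 2, k = 3, j = 2 works:
  constraint 2 holds since n + m = 6.
  constraint 6 holds since n - m = -2.
The rest check out directly.

Satisfiable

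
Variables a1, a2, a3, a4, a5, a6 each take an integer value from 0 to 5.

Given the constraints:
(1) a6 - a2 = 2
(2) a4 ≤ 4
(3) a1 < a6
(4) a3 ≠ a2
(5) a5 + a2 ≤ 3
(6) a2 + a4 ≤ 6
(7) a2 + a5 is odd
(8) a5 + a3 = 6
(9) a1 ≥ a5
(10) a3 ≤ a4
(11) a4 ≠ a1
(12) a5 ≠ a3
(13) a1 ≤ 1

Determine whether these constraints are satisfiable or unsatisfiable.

Unsatisfiable

From constraints 9 and 13: a5 ≤ a1 ≤ 1. From constraints 2 and 10: a3 ≤ a4 ≤ 4. Hence a5 + a3 ≤ 5. But constraint 8 requires a5 + a3 = 6, and 6 > 5. Contradiction.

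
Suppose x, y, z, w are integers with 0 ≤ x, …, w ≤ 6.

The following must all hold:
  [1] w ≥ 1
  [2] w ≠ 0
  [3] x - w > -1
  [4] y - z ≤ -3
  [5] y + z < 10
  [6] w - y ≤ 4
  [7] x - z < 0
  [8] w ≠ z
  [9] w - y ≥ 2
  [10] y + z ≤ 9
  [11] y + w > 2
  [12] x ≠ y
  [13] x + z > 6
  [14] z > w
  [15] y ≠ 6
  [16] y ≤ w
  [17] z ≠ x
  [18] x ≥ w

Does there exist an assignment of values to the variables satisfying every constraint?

The assignment x = 3, y = 1, z = 6, w = 3 works:
  constraint 3 holds since x - w = 0.
  constraint 4 holds since y - z = -5.
  constraint 5 holds since y + z = 7.
The rest check out directly.

Satisfiable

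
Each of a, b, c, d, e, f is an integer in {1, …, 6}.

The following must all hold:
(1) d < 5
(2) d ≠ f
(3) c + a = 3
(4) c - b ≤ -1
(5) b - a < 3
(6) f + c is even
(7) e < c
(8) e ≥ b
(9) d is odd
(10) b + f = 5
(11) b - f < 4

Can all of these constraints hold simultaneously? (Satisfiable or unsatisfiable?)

Constraints 4, 7, and 8 give c < b, b ≤ e, e < c. Chaining: c < b ≤ e < c, which forces c < c — impossible.

Unsatisfiable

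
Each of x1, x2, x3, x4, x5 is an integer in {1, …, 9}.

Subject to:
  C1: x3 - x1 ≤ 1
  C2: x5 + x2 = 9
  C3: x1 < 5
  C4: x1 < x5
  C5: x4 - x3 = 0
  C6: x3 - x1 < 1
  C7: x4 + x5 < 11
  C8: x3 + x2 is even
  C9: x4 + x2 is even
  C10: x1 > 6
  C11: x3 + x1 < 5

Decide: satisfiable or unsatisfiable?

Unsatisfiable

From constraint 10: x1 ≥ 7. From constraint 3: x1 ≤ 4. But 4 < 7, so no value of x1 works.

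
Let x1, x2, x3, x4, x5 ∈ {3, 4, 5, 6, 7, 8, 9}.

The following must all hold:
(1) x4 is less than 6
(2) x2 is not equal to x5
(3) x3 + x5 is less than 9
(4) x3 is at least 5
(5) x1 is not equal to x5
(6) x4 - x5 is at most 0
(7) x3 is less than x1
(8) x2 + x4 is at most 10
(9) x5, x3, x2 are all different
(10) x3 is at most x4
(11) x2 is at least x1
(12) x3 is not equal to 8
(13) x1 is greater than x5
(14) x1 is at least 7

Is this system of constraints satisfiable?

Unsatisfiable

From constraints 11 and 14: x2 ≥ x1 ≥ 7. From constraints 4 and 10: x4 ≥ x3 ≥ 5. Hence x2 + x4 ≥ 12. But constraint 8 requires x2 + x4 ≤ 10, and 10 < 12. Contradiction.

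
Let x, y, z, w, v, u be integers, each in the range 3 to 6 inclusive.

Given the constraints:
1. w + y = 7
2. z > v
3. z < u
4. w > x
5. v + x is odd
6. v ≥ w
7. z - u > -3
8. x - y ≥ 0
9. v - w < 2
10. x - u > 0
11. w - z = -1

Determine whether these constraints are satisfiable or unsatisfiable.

Constraints 2, 3, 4, 6, and 10 give w ≤ v, v < z, z < u, u < x, x < w. Chaining: w ≤ v < z < u < x < w, which forces w < w — impossible.

Unsatisfiable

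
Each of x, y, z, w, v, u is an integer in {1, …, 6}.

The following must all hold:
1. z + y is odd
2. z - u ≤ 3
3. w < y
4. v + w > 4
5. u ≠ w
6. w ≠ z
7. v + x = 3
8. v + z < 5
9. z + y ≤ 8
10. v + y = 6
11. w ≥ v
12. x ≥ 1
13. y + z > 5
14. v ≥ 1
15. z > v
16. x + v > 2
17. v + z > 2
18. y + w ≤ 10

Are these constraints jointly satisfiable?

The assignment x = 2, y = 5, z = 2, w = 4, v = 1, u = 1 works:
  constraint 2 holds since z - u = 1.
  constraint 4 holds since v + w = 5.
The rest check out directly.

Satisfiable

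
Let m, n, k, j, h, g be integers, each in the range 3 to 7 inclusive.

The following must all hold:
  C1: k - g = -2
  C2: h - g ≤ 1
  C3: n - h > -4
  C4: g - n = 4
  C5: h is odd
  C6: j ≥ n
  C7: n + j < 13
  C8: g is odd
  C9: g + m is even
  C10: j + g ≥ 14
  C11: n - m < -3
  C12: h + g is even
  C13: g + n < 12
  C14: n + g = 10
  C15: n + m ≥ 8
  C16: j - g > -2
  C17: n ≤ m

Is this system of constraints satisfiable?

Satisfiable

Try m = 7, n = 3, k = 5, j = 7, h = 5, g = 7.
Check constraint 1: k - g = -2; constraint 2: h - g = -2. The remaining constraints are straightforward to verify.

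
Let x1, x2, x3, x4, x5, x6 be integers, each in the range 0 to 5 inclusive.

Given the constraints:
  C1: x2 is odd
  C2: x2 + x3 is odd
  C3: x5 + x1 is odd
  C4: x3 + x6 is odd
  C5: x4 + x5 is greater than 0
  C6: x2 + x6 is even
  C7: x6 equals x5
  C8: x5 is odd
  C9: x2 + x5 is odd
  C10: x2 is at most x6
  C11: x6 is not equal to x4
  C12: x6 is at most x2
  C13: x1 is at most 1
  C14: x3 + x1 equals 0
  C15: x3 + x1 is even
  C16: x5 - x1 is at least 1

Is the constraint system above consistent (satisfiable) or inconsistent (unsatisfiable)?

Unsatisfiable

Constraint 1 makes x2 odd and constraint 8 makes x5 odd, so x2 + x5 must be even. Constraint 9 says x2 + x5 is odd — contradiction.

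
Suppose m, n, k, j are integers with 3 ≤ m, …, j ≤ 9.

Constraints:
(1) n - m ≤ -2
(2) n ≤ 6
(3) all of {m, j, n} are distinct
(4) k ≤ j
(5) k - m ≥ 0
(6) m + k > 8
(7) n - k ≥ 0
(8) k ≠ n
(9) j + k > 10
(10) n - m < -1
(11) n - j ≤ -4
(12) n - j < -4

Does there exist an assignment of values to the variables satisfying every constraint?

Constraints 1, 5, and 7 give m − n ≥ 2, n − k ≥ 0, k − m ≥ 0.
Adding all 3 inequalities: the left sides telescope to 0, and the right sides sum to 2 + 0 + 0 = 2. So 0 ≥ 2, which is false.

Unsatisfiable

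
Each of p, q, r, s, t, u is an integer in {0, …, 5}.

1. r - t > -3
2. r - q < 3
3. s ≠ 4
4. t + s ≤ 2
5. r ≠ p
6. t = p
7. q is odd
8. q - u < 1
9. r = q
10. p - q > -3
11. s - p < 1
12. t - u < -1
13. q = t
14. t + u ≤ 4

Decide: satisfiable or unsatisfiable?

Unsatisfiable

From constraints 6, 9, and 13, r = q = t = p, so r = p. But constraint 5 says r ≠ p. Contradiction.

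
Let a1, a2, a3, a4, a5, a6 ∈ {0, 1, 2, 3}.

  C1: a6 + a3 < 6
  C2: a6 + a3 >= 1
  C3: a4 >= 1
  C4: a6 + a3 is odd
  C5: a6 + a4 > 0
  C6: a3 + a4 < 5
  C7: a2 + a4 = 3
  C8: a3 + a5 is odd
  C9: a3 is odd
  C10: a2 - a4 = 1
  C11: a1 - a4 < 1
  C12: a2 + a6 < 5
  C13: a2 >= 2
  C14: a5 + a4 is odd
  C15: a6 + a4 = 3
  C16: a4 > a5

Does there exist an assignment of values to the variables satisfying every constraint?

Try a1 = 0, a2 = 2, a3 = 1, a4 = 1, a5 = 0, a6 = 2.
Check constraint 1: a6 + a3 = 3; constraint 2: a6 + a3 = 3. The remaining constraints are straightforward to verify.

Satisfiable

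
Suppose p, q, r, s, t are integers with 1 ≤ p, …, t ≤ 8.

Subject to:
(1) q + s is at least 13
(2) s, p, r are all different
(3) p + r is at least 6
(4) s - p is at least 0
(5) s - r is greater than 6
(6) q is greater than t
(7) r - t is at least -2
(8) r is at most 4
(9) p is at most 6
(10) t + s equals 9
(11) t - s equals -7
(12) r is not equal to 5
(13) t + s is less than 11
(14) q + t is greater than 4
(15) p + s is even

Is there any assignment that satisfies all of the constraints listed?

Satisfiable

The assignment p = 6, q = 5, r = 1, s = 8, t = 1 works:
  constraint 1 holds since q + s = 13.
  constraint 3 holds since p + r = 7.
The rest check out directly.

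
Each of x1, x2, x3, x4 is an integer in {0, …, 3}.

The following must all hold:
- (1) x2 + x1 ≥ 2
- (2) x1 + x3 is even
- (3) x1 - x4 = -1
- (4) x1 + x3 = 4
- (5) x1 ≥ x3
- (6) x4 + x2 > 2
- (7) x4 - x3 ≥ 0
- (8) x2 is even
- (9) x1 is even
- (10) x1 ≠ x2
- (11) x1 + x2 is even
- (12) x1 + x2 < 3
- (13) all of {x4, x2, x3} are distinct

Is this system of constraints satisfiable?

One satisfying assignment is x1 = 2, x2 = 0, x3 = 2, x4 = 3.
For the less obvious constraints — constraint 1: x2 + x1 = 2; constraint 3: x1 - x4 = -1; constraint 4: x1 + x3 = 4 — and the others hold by inspection.

Satisfiable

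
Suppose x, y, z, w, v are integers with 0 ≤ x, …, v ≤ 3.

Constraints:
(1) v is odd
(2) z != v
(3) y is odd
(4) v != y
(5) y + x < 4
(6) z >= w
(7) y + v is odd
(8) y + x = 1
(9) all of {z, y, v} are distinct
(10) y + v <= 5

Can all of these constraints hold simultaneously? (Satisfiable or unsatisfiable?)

Constraint 3 makes y odd and constraint 1 makes v odd, so y + v must be even. Constraint 7 says y + v is odd — contradiction.

Unsatisfiable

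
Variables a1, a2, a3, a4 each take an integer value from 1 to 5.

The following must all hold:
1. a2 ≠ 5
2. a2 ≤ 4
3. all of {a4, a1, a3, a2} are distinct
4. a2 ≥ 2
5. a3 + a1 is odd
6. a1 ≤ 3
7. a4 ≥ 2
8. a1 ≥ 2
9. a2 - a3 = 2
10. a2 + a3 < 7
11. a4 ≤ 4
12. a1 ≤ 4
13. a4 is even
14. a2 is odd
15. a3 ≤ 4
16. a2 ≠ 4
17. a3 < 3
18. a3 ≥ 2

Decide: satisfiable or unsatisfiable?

Unsatisfiable

Constraints 2, 4, 7, 8, 11, 12, 15, and 18 confine each of a4, a1, a3, a2 to the 3 values {2, …, 4}.
Constraint 3 requires all 4 of them to be distinct, but only 3 values are available — impossible by the pigeonhole principle.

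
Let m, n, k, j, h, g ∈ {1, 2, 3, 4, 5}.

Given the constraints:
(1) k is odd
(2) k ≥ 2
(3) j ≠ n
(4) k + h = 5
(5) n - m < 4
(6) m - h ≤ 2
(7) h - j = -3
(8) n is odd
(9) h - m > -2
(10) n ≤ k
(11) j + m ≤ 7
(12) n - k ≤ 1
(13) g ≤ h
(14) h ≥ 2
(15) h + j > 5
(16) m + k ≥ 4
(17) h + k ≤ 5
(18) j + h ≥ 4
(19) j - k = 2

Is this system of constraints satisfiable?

One satisfying assignment is m = 2, n = 3, k = 3, j = 5, h = 2, g = 2.
For the less obvious constraints — constraint 4: k + h = 5; constraint 5: n - m = 1; constraint 6: m - h = 0 — and the others hold by inspection.

Satisfiable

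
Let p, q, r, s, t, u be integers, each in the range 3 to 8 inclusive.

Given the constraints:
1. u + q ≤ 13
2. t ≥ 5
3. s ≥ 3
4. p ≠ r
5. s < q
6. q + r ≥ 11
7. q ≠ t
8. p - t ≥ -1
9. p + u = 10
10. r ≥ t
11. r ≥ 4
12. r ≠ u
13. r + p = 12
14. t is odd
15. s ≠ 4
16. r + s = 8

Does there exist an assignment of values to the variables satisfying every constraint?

Satisfiable

The assignment p = 7, q = 7, r = 5, s = 3, t = 5, u = 3 works:
  constraint 1 holds since u + q = 10.
  constraint 6 holds since q + r = 12.
  constraint 8 holds since p - t = 2.
The rest check out directly.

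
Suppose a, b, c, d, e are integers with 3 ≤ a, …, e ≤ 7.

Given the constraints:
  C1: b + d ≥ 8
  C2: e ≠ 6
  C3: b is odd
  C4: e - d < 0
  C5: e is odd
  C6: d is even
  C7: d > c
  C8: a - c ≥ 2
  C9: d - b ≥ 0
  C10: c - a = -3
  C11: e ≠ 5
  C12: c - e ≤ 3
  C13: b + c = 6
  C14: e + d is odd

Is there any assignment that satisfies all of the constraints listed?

One satisfying assignment is a = 6, b = 3, c = 3, d = 6, e = 3.
For the less obvious constraints — constraint 1: b + d = 9; constraint 4: e - d = -3 — and the others hold by inspection.

Satisfiable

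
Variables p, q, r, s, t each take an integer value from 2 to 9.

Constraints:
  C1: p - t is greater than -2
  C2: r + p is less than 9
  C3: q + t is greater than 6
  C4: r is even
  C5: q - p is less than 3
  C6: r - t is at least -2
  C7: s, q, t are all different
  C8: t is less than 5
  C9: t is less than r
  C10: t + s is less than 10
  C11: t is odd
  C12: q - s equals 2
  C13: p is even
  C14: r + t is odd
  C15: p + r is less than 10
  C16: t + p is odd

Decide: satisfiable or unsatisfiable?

Take p = 4, q = 6, r = 4, s = 4, t = 3. Then constraint 1: p - t = 1; constraint 2: r + p = 8, and every other listed constraint is also met.

Satisfiable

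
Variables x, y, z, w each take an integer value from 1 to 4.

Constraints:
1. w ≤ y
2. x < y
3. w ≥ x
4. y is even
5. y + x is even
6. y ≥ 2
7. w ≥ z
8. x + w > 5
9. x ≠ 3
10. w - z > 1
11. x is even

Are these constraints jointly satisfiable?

The assignment x = 2, y = 4, z = 2, w = 4 works:
  constraint 4 holds since y = 4 is even.
  constraint 8 holds since x + w = 6.
  constraint 10 holds since w - z = 2.
The rest check out directly.

Satisfiable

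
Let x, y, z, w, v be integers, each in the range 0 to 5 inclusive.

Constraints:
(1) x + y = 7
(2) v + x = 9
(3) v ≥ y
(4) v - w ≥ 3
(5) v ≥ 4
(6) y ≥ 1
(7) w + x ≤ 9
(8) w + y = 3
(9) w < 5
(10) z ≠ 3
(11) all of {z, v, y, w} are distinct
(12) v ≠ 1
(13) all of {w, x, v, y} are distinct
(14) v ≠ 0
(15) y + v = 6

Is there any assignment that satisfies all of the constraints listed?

Satisfiable

Setting (x, y, z, w, v) = (5, 2, 0, 1, 4) satisfies everything: constraint 1: x + y = 7; constraint 2: v + x = 9; constraint 4: v - w = 3, and the others follow.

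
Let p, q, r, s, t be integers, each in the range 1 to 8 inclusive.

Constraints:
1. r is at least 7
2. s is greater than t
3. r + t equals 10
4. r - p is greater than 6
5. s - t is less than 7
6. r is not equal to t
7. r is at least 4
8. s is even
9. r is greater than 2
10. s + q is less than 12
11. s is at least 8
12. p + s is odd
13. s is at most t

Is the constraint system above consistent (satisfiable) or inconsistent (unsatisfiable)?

Unsatisfiable

From constraint 7: r ≥ 4. From constraints 11 and 13: t ≥ s ≥ 8. Hence r + t ≥ 12. But constraint 3 requires r + t = 10, and 10 < 12. Contradiction.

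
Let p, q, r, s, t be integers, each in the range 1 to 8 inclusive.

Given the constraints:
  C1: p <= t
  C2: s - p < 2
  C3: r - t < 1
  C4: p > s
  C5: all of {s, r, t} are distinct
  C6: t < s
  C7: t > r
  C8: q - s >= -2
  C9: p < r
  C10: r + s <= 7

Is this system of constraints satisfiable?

Unsatisfiable

Constraints 4, 6, 7, and 9 give s < p, p < r, r < t, t < s. Chaining: s < p < r < t < s, which forces s < s — impossible.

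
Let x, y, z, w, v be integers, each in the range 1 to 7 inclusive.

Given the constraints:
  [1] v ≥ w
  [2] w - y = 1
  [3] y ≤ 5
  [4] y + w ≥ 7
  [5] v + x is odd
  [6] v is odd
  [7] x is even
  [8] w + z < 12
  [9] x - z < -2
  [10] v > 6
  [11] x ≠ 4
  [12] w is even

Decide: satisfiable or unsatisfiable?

The assignment x = 2, y = 3, z = 7, w = 4, v = 7 works:
  constraint 2 holds since w - y = 1.
  constraint 4 holds since y + w = 7.
  constraint 8 holds since w + z = 11.
The rest check out directly.

Satisfiable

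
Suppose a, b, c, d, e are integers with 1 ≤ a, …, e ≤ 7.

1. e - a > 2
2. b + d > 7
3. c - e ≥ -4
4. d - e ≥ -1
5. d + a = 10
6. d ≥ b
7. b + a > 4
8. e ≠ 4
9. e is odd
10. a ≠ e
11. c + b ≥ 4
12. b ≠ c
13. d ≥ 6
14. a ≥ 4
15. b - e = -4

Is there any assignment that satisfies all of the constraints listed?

Satisfiable

Try a = 4, b = 3, c = 4, d = 6, e = 7.
Check constraint 1: e - a = 3; constraint 2: b + d = 9; constraint 3: c - e = -3. The remaining constraints are straightforward to verify.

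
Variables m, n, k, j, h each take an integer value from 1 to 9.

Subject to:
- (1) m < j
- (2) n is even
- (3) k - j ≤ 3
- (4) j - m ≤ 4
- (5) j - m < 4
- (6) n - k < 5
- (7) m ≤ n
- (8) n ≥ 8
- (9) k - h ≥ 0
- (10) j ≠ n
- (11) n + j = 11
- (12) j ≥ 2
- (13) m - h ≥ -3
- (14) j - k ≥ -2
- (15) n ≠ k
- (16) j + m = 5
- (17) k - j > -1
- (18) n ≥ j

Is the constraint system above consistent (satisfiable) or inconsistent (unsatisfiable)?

Setting (m, n, k, j, h) = (2, 8, 4, 3, 3) satisfies everything: constraint 3: k - j = 1; constraint 4: j - m = 1; constraint 5: j - m = 1, and the others follow.

Satisfiable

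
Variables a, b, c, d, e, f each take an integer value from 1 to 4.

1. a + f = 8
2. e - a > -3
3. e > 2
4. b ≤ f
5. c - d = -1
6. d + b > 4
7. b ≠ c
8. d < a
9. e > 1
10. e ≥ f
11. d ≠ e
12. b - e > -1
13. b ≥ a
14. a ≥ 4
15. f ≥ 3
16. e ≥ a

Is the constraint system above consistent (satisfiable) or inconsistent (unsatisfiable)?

Take a = 4, b = 4, c = 2, d = 3, e = 4, f = 4. Then constraint 1: a + f = 8; constraint 2: e - a = 0; constraint 5: c - d = -1, and every other listed constraint is also met.

Satisfiable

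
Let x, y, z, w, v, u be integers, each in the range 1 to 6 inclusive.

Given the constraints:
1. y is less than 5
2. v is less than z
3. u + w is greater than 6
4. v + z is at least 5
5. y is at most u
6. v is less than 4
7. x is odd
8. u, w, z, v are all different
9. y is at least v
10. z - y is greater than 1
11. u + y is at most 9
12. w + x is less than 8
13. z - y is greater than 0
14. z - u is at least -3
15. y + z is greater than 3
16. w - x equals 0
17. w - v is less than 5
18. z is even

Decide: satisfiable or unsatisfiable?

One satisfying assignment is x = 3, y = 1, z = 4, w = 3, v = 1, u = 6.
For the less obvious constraints — constraint 3: u + w = 9; constraint 4: v + z = 5 — and the others hold by inspection.

Satisfiable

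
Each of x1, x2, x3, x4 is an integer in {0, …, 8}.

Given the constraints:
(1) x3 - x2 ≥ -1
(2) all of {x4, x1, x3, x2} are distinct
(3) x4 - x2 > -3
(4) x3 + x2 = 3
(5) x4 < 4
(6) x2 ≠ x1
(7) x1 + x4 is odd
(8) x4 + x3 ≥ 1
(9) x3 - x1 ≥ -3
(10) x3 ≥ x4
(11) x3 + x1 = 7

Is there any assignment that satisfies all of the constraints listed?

Satisfiable

Try x1 = 5, x2 = 1, x3 = 2, x4 = 0.
Check constraint 1: x3 - x2 = 1; constraint 3: x4 - x2 = -1; constraint 4: x3 + x2 = 3. The remaining constraints are straightforward to verify.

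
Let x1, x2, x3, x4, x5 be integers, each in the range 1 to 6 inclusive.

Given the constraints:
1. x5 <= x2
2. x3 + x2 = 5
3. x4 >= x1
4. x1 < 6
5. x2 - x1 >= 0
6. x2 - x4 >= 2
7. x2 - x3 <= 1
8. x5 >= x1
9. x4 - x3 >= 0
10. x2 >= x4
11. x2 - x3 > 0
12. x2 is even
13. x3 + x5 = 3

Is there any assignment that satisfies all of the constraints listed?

Unsatisfiable

Constraints 6, 7, and 9 give x3 − x2 ≥ -1, x2 − x4 ≥ 2, x4 − x3 ≥ 0.
Adding all 3 inequalities: the left sides telescope to 0, and the right sides sum to (-1) + 2 + 0 = 1. So 0 ≥ 1, which is false.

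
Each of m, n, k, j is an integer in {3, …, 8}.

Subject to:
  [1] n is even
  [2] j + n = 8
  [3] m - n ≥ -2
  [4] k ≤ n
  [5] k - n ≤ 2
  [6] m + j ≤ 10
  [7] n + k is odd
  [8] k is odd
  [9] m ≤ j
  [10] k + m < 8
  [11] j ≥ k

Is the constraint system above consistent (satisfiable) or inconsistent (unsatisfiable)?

Satisfiable

Take m = 4, n = 4, k = 3, j = 4. Then constraint 2: j + n = 8; constraint 3: m - n = 0; constraint 5: k - n = -1, and every other listed constraint is also met.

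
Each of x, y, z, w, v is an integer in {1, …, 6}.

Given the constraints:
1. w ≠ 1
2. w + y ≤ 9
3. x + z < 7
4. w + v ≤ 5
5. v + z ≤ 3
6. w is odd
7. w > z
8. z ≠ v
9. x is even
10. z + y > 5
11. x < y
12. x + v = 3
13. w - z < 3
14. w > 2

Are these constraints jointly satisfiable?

Try x = 2, y = 4, z = 2, w = 3, v = 1.
Check constraint 2: w + y = 7; constraint 3: x + z = 4; constraint 4: w + v = 4. The remaining constraints are straightforward to verify.

Satisfiable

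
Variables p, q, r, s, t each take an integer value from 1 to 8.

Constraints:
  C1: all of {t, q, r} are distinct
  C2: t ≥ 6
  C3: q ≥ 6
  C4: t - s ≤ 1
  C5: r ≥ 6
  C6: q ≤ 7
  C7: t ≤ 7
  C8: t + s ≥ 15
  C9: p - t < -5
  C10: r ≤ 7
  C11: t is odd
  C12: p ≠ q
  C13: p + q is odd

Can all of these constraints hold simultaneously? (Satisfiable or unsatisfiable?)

Unsatisfiable

Constraints 2, 3, 5, 6, 7, and 10 confine each of t, q, r to the 2 values {6, 7}.
Constraint 1 requires all 3 of them to be distinct, but only 2 values are available — impossible by the pigeonhole principle.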